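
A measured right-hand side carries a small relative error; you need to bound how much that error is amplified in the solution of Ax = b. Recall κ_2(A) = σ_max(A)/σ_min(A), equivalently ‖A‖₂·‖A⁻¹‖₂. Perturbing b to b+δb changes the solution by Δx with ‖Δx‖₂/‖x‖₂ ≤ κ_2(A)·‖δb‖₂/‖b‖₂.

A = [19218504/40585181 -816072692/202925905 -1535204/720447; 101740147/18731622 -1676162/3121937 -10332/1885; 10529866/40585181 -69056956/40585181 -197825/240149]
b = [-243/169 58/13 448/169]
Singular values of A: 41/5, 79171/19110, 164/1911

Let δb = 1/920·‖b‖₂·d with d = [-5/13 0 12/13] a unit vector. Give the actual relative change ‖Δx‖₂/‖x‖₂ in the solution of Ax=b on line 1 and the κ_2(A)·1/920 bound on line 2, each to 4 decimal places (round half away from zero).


0.0020
0.1039

σ_max = 41/5, σ_min = 164/1911
κ = σ_max/σ_min = (41/5)/(164/1911) = 95.5500
worst-case relative error ≤ 95.5500 × 1/920 = 0.1039
solve Ax = b  →  x = [23.8629 -9.4199 23.7553]
‖b‖₂ = 5.3852 and ‖x‖₂ = 34.9641
δb = ε·‖b‖·d = [-0.0023 0.0000 0.0054]; solving A·Δx = δb gives ‖Δx‖ = 0.0682
relative error = 0.0020
so the bound overstates the realised error by a factor of ≈ 53.2398 (computed from the unrounded values)


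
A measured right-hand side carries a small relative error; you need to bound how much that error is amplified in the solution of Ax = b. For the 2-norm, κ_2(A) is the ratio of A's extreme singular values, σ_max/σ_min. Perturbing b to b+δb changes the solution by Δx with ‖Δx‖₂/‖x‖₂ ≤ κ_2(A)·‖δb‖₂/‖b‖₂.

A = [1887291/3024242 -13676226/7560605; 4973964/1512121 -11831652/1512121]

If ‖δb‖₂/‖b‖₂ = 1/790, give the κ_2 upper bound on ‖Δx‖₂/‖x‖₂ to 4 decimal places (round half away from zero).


0.0898

AᵀA = [60989374665/5440832644 -182722525083/6801040805; -182722525083/6801040805 2193181965396/34005204025]; tr = 60931729161/804856900, det = 229159044/201214225
char-poly roots: 7569/100 and 121104/8048569
so κ_2 = √((7569/100) / (121104/8048569)) = 70.9250
κ_2(A)·‖δb‖/‖b‖ = 0.0898


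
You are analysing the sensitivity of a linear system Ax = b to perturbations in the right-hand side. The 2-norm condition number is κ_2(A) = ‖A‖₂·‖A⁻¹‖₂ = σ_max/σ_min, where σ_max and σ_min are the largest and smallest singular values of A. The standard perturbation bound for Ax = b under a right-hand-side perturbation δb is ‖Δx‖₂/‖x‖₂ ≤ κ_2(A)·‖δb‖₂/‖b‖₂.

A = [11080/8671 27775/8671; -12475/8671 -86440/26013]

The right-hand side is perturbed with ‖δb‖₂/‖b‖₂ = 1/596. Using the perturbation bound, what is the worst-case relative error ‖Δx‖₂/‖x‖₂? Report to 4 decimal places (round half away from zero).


0.1158

form AᵀA = [331025/89401 2380000/268203; 2380000/268203 17140225/804609] with trace 119050/4761 and determinant 625/4761
char-poly roots: 25 and 25/4761
so κ_2 = √(25 / (25/4761)) = 69.0000
κ_2(A)·‖δb‖/‖b‖ = 0.1158


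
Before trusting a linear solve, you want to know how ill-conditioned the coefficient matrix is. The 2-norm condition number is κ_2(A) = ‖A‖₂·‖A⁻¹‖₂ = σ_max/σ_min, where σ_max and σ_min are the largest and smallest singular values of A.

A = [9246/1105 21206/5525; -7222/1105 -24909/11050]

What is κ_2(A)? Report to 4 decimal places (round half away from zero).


AᵀA = [5505832/48841 11440683/244205; 11440683/244205 96769441/4884100]; tr = 3830489/28900, det = 279841/7225
solving λ² − 3830489/28900·λ + 279841/7225 = 0 gives λ = 529/4, 2116/7225
so κ_2 = √((529/4) / (2116/7225)) = 21.2500

21.2500


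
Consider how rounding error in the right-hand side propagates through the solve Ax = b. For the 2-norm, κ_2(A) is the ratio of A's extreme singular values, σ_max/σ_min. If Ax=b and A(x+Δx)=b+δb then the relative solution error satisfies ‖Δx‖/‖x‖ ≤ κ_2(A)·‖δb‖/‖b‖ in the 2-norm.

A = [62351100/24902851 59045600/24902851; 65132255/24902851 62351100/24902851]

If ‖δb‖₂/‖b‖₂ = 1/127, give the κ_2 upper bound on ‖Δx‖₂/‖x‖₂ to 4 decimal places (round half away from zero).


2.9145

form AᵀA = [9666908814025/737398320961 9206451670500/737398320961; 9206451670500/737398320961 8768183770000/737398320961] with trace 21920443025/876811321 and determinant 4000000/876811321
eigenvalues of AᵀA: λ = (tr ± √(tr²−4·det))/2 = 25, 160000/876811321
so κ_2 = √(25 / (160000/876811321)) = 370.1375
worst-case relative error ≤ 370.1375 × 1/127 = 2.9145


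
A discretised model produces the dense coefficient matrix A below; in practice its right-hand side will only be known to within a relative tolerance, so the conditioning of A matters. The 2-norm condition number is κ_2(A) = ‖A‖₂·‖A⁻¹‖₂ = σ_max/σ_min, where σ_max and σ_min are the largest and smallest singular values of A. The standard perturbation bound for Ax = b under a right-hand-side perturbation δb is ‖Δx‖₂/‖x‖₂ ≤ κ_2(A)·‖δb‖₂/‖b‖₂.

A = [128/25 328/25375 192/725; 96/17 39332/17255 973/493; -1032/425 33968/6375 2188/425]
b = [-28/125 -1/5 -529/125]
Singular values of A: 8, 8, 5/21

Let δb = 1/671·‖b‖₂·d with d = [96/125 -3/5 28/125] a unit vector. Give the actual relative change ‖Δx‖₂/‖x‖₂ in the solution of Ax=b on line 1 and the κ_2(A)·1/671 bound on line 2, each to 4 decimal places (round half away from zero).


0.0063
0.0501

largest singular value 8, smallest 5/21
condition number: 8 ÷ (5/21) = 33.6000
κ_2(A)·‖δb‖/‖b‖ = 0.0501
solve Ax = b  →  x = [0.1250 2.5345 -3.3862]
‖b‖ = 4.2426, ‖x‖ = 4.2315
with δb = [0.0049 -0.0038 0.0014], A·Δx = δb → ‖Δx‖ = 0.0266
dividing the unrounded norms, ‖Δx‖/‖x‖ = 0.0063
so the bound overstates the realised error by a factor of ≈ 7.9790 (computed from the unrounded values)


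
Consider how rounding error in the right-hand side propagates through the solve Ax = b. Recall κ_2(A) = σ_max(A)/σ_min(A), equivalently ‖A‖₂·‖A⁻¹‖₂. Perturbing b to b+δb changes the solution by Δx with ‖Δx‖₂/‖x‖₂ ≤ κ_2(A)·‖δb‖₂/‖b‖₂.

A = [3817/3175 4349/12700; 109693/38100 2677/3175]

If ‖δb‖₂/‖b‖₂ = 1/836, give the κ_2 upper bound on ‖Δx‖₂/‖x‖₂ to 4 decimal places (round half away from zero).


0.4557

form AᵀA = [2826112133/290322000 17172428/6048375; 17172428/6048375 26715013/32258000] with trace 12266189/1161288 and determinant 28561/37161216
char-poly roots: 169/16 and 169/2322576
κ_2(A) = √(λ_max/λ_min) = √((169/16) / (169/2322576)) = 381.0000
κ_2(A)·‖δb‖/‖b‖ = 0.4557


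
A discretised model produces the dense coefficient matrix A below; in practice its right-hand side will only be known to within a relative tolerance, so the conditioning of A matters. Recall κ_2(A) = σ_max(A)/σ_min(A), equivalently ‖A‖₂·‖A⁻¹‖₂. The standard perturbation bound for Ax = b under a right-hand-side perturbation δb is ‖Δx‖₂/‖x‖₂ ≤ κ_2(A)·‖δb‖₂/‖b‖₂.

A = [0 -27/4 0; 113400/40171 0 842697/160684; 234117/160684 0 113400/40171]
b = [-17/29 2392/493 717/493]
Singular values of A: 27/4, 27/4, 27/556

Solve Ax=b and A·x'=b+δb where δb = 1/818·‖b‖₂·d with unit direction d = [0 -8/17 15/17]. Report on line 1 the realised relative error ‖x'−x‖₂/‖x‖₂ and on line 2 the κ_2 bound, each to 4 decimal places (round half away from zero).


σ_max = 27/4, σ_min = 27/556
κ = σ_max/σ_min = (27/4)/(27/556) = 139.0000
κ_2(A)·‖δb‖/‖b‖ = 0.1699
solve Ax = b  →  x = [18.5161 0.0868 -9.0415]
2-norm of b is 5.0990; of x, 20.6059
with δb = [0.0000 -0.0029 0.0055], A·Δx = δb → ‖Δx‖ = 0.1284
realised ‖Δx‖/‖x‖ = 0.0062
tightness: 0.0062 against a bound of 0.1699 (unrounded ratio ≈ 0.0367)

0.0062
0.1699


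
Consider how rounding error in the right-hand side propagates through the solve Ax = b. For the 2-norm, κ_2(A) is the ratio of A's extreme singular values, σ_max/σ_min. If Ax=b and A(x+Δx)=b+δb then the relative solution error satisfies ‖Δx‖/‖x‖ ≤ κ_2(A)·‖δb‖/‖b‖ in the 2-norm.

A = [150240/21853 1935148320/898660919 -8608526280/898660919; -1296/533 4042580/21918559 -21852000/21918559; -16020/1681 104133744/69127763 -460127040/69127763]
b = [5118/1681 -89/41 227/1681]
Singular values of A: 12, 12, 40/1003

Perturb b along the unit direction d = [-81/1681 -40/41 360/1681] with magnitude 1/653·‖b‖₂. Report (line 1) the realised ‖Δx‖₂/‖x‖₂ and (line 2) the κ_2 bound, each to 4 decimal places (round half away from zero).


0.0029
0.4608

largest singular value 12, smallest 40/1003
κ_2(A) = 12 / (40/1003) = 300.9000
perturbation bound = 300.9000·1/653 = 0.4608
solve Ax = b  →  x = [0.1731 48.9705 10.8147]
2-norm of b is 3.7417; of x, 50.1507
δb = ε·‖b‖·d = [-0.0003 -0.0056 0.0012]; solving A·Δx = δb gives ‖Δx‖ = 0.1437
relative error = 0.0029
realised/bound (from unrounded values) ≈ 0.0062


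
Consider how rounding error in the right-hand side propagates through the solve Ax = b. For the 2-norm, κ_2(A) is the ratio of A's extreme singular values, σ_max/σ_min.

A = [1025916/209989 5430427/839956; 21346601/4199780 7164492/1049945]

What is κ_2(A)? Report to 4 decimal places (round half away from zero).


AᵀA = [1042424292361/20972832400 86865814728/1310802025; 86865814728/1310802025 1853171896489/20972832400]; tr = 57911923777/419456648, det = 3049800625/13422612736
λ_max, λ_min = (57911923777/419456648 ± √52400484502494595236/2749123117990561)/2 = 2209/16, 1380625/838913296
so κ_2 = √((2209/16) / (1380625/838913296)) = 289.6400

289.6400


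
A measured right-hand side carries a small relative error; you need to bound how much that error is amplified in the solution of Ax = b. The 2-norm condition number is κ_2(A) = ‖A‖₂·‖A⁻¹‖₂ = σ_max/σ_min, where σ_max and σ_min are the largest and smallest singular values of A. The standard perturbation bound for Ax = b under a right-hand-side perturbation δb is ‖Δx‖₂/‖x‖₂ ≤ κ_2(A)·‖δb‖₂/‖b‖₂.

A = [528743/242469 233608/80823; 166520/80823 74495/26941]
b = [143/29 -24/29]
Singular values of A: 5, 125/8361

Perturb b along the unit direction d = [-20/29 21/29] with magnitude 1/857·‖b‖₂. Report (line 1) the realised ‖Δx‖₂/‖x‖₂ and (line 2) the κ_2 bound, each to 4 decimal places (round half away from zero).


σ_max = 5, σ_min = 125/8361
κ_2(A) = 5 / (125/8361) = 334.4400
worst-case relative error ≤ 334.4400 × 1/857 = 0.3902
solve Ax = b  →  x = [214.4016 -160.0512]
‖b‖₂ = 5.0000 and ‖x‖₂ = 267.5527
re-solving with b+δb shifts x by Δx of norm 0.3902
dividing the unrounded norms, ‖Δx‖/‖x‖ = 0.0015
realised/bound (from unrounded values) ≈ 0.0037

0.0015
0.3902


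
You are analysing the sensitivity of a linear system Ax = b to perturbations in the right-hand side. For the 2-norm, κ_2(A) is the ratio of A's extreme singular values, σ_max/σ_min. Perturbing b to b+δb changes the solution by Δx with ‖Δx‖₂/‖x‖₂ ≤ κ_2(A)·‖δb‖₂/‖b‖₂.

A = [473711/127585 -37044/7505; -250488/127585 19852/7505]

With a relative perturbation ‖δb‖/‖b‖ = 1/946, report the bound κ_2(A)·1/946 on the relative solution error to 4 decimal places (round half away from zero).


M = AᵀA = [198717197/11265005 -264951036/11265005; -264951036/11265005 353271968/11265005]. tr(M)=110397833/2253001, det(M)=38416/2253001
eigenvalues of AᵀA: λ = (tr ± √(tr²−4·det))/2 = 49, 784/2253001
so κ_2 = √(49 / (784/2253001)) = 375.2500
perturbation bound = 375.2500·1/946 = 0.3967

0.3967


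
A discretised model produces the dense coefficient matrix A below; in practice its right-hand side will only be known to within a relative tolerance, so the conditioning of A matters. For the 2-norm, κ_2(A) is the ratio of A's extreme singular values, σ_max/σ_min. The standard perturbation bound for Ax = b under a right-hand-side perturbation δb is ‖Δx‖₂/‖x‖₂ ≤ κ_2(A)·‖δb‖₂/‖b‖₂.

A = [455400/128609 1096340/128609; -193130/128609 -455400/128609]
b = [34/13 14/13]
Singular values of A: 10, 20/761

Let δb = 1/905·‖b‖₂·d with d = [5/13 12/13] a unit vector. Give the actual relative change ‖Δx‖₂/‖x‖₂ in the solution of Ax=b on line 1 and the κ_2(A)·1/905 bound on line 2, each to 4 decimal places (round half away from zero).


from the listed singular values, σ₁ = 10, σ_n = 20/761
κ = σ_max/σ_min = 10/(20/761) = 380.5000
perturbation bound = 380.5000·1/905 = 0.4204
solve Ax = b  →  x = [-70.1692 29.4538]
‖b‖ = 2.8284, ‖x‖ = 76.1003
re-solving with b+δb shifts x by Δx of norm 0.1189
dividing the unrounded norms, ‖Δx‖/‖x‖ = 0.0016
so the bound overstates the realised error by a factor of ≈ 269.0551 (computed from the unrounded values)

0.0016
0.4204


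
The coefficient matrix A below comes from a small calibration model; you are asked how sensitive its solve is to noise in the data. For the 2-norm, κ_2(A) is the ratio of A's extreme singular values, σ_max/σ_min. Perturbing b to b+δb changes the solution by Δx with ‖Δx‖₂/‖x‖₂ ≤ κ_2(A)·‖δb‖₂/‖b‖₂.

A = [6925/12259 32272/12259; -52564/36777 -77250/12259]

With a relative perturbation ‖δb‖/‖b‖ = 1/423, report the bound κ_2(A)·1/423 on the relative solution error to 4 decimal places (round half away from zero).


0.5709

AᵀA = [18902809/8003241 9331400/889249; 9331400/889249 41473636/889249]; tr = 233293/4761, det = 196/4761
λ_max, λ_min = (233293/4761 ± √54421891225/22667121)/2 = 49, 4/4761
σ_max=√49=7, σ_min=√(4/4761)=(2/69) → κ = 241.5000
worst-case relative error ≤ 241.5000 × 1/423 = 0.5709


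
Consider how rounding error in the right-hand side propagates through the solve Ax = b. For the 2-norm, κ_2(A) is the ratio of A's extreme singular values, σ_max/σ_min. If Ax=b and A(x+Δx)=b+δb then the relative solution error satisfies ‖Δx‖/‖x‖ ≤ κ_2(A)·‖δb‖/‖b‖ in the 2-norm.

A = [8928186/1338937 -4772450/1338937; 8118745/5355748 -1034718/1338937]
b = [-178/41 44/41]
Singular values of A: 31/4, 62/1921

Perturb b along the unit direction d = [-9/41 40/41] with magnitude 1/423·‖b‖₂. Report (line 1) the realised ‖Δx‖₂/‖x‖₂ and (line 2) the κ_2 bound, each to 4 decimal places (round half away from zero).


0.0053
0.5677

largest singular value 31/4, smallest 62/1921
κ_2(A) = (31/4) / (62/1921) = 240.1250
worst-case relative error ≤ 240.1250 × 1/423 = 0.5677
solve Ax = b  →  x = [28.7059 54.9203]
‖b‖ = 4.4721, ‖x‖ = 61.9699
δb = ε·‖b‖·d = [-0.0023 0.0103]; solving A·Δx = δb gives ‖Δx‖ = 0.3276
relative error = 0.0053
realised/bound (from unrounded values) ≈ 0.0093


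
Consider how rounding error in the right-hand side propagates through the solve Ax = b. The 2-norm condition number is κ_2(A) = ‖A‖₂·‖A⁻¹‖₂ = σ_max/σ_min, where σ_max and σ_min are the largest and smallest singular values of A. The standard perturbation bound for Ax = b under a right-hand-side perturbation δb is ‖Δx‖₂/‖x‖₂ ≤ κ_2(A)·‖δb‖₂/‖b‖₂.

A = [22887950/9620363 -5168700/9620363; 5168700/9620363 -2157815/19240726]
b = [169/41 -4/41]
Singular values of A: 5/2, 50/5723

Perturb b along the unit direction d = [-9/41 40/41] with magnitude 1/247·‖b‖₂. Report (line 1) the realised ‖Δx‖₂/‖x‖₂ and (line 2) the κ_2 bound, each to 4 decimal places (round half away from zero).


0.0167
1.1585

largest singular value 5/2, smallest 50/5723
condition number: (5/2) ÷ (50/5723) = 286.1500
κ_2(A)·‖δb‖/‖b‖ = 1.1585
solve Ax = b  →  x = [-23.5644 -112.0195]
2-norm of b is 4.1231; of x, 114.4712
with δb = [-0.0037 0.0163], A·Δx = δb → ‖Δx‖ = 1.9107
relative error = 0.0167
so the bound overstates the realised error by a factor of ≈ 69.4083 (computed from the unrounded values)


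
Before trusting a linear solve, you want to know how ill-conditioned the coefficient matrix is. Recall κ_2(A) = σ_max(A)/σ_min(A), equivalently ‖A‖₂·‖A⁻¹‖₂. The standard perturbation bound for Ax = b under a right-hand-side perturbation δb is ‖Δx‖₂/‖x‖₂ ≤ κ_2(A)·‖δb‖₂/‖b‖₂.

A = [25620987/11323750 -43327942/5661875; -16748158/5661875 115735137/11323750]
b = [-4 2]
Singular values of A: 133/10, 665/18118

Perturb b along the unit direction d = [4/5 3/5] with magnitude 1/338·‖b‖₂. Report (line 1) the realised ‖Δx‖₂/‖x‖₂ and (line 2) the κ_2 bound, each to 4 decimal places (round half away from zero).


0.0066
1.0721

from the listed singular values, σ₁ = 133/10, σ_n = 665/18118
κ = σ_max/σ_min = (133/10)/(665/18118) = 362.3600
worst-case relative error ≤ 362.3600 × 1/338 = 1.0721
solve Ax = b  →  x = [-52.3948 -14.9685]
‖b‖₂ = 4.4721 and ‖x‖₂ = 54.4911
with δb = [0.0106 0.0079], A·Δx = δb → ‖Δx‖ = 0.3605
realised ‖Δx‖/‖x‖ = 0.0066
realised/bound (from unrounded values) ≈ 0.0062


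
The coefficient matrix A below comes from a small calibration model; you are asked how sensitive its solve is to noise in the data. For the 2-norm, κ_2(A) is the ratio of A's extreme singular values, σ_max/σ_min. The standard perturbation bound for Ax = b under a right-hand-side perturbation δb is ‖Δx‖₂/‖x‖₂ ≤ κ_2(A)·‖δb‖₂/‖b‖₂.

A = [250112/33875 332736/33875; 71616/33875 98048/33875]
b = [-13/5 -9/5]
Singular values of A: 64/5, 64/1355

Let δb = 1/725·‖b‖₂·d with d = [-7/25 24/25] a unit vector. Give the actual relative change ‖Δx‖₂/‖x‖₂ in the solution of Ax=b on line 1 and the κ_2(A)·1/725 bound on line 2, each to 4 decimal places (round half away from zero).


from the listed singular values, σ₁ = 64/5, σ_n = 64/1355
κ = σ_max/σ_min = (64/5)/(64/1355) = 271.0000
worst-case relative error ≤ 271.0000 × 1/725 = 0.3738
solve Ax = b  →  x = [16.7969 -12.8906]
2-norm of b is 3.1623; of x, 21.1732
δb = ε·‖b‖·d = [-0.0012 0.0042]; solving A·Δx = δb gives ‖Δx‖ = 0.0923
relative error = 0.0044
realised/bound (from unrounded values) ≈ 0.0117

0.0044
0.3738


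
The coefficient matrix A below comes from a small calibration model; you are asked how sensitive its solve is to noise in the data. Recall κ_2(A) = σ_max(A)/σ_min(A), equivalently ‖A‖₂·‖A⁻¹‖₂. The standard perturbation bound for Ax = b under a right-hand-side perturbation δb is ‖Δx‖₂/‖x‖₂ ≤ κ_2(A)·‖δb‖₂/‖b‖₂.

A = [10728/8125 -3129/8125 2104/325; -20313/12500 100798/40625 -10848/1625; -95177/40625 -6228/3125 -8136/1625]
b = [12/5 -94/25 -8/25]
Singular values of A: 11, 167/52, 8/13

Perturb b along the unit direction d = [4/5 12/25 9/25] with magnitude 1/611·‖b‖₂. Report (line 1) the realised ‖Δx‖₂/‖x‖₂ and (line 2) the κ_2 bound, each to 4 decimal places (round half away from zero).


from the listed singular values, σ₁ = 11, σ_n = 8/13
condition number: 11 ÷ (8/13) = 17.8750
bound on ‖Δx‖/‖x‖: κ·ε = 17.8750·1/611 = 0.0293
solve Ax = b  →  x = [-0.0766 -0.6264 0.3491]
2-norm of b is 4.4721; of x, 0.7211
re-solving with b+δb shifts x by Δx of norm 0.0119
realised ‖Δx‖/‖x‖ = 0.0165
realised/bound (from unrounded values) ≈ 0.5638

0.0165
0.0293


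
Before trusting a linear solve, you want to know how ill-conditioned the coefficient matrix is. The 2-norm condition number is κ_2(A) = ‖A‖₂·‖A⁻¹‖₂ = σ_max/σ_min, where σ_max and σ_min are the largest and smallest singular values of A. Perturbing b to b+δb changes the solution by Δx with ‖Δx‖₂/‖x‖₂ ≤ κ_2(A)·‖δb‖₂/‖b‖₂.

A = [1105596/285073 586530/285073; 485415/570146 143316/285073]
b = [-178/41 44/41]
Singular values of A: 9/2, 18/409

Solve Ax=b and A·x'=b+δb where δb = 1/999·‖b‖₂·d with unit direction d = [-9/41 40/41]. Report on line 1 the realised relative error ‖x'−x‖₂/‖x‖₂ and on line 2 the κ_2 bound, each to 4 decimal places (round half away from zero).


largest singular value 9/2, smallest 18/409
κ_2(A) = (9/2) / (18/409) = 102.2500
perturbation bound = 102.2500·1/999 = 0.1024
solve Ax = b  →  x = [-22.1699 39.6797]
‖b‖ = 4.4721, ‖x‖ = 45.4531
re-solving with b+δb shifts x by Δx of norm 0.1017
dividing the unrounded norms, ‖Δx‖/‖x‖ = 0.0022
so the bound overstates the realised error by a factor of ≈ 45.7363 (computed from the unrounded values)

0.0022
0.1024


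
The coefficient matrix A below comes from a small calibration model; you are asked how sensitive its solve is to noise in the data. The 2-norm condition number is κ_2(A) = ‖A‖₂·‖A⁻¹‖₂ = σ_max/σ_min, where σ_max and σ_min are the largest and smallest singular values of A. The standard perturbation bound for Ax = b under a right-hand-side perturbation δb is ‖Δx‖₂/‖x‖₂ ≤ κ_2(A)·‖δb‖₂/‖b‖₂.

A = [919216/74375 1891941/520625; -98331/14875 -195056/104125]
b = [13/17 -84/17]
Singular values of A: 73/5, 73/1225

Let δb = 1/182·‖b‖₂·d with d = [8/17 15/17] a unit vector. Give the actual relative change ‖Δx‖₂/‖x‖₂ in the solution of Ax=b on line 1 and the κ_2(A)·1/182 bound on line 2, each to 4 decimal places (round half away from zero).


0.0069
1.3462

σ_max = 73/5, σ_min = 73/1225
condition number: (73/5) ÷ (73/1225) = 245.0000
perturbation bound = 245.0000·1/182 = 1.3462
solve Ax = b  →  x = [18.9918 -64.3808]
‖b‖ = 5.0000, ‖x‖ = 67.1236
Δx = A⁻¹·δb where δb = 1/182·5.0000·d; ‖Δx‖ = 0.4610
realised ‖Δx‖/‖x‖ = 0.0069
realised/bound (from unrounded values) ≈ 0.0051


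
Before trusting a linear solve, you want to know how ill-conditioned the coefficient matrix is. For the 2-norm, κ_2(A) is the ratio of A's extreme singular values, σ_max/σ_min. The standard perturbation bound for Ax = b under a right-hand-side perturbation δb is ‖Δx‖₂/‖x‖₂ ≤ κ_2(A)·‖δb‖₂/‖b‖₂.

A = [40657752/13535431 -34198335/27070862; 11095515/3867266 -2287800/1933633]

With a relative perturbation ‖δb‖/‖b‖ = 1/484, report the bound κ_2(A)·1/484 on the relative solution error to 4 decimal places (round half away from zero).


form AᵀA = [15035224011201/871381176484 -1566146887560/217845294121; -1566146887560/217845294121 2610458703225/871381176484] with trace 52206161877/2578050818 and determinant 102515625/20624406544
eigenvalues of AᵀA: λ = (tr ± √(tr²−4·det))/2 = 81/4, 1265625/5156101636
κ_2(A) = √(λ_max/λ_min) = √((81/4) / (1265625/5156101636)) = 287.2240
κ_2(A)·‖δb‖/‖b‖ = 0.5934

0.5934


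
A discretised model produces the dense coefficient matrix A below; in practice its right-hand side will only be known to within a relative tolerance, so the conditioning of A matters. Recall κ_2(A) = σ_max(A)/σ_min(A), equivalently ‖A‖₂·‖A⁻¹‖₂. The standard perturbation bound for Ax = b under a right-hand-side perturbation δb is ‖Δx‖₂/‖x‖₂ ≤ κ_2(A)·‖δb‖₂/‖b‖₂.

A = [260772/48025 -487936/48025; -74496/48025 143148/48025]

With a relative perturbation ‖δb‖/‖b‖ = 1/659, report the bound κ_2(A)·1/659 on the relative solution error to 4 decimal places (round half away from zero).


0.5144

form AᵀA = [6922512/217073 -12979200/217073; -12979200/217073 24336272/217073] with trace 1838752/12769 and determinant 2304/12769
λ_max, λ_min = (1838752/12769 ± √3380891238400/163047361)/2 = 144, 16/12769
κ_2(A) = √(λ_max/λ_min) = √(144 / (16/12769)) = 339.0000
κ_2(A)·‖δb‖/‖b‖ = 0.5144


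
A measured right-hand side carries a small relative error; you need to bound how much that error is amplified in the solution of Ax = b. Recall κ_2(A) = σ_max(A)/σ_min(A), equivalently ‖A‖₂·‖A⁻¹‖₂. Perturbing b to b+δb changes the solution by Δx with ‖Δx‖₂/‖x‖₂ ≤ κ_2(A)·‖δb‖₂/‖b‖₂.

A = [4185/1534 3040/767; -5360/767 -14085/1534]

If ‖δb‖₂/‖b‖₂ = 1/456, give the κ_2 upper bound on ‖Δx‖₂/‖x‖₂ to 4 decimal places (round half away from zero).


M = AᵀA = [783625/13924 261000/3481; 261000/3481 1392625/13924]. tr(M)=1088125/6962, det(M)=390625/55696
λ_max, λ_min = (1088125/6962 ± √295664062500/12117361)/2 = 625/4, 625/13924
σ_max=√(625/4)=(25/2), σ_min=√(625/13924)=(25/118) → κ = 59.0000
worst-case relative error ≤ 59.0000 × 1/456 = 0.1294

0.1294


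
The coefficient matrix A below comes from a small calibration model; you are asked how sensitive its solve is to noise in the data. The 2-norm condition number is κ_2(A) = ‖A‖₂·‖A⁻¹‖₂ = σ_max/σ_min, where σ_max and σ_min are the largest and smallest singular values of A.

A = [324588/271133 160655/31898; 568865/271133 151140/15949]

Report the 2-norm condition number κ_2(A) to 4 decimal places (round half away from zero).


155.6000

form AᵀA = [1484307121/254370601 6591270510/254370601; 6591270510/254370601 117183227425/1017482404] with trace 73242389/605284 and determinant 366025/605284
eigenvalues of AᵀA: λ = (tr ± √(tr²−4·det))/2 = 121, 3025/605284
κ = σ_max/σ_min = 11/(55/778) = 155.6000


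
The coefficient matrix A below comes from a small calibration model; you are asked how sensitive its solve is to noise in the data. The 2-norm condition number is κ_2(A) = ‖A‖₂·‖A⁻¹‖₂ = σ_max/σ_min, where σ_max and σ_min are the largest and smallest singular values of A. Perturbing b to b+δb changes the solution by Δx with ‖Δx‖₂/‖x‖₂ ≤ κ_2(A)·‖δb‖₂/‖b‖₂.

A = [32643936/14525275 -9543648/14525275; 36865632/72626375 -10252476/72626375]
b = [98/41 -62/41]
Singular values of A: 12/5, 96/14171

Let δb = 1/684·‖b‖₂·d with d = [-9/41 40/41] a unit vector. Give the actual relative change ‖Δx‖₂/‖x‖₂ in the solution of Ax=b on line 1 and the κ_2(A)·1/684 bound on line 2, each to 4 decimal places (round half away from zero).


0.0021
0.5179

largest singular value 12/5, smallest 96/14171
condition number: (12/5) ÷ (96/14171) = 354.2750
perturbation bound = 354.2750·1/684 = 0.5179
solve Ax = b  →  x = [-81.8642 -283.6533]
‖b‖ = 2.8284, ‖x‖ = 295.2303
Δx = A⁻¹·δb where δb = 1/684·2.8284·d; ‖Δx‖ = 0.6104
dividing the unrounded norms, ‖Δx‖/‖x‖ = 0.0021
realised/bound (from unrounded values) ≈ 0.0040


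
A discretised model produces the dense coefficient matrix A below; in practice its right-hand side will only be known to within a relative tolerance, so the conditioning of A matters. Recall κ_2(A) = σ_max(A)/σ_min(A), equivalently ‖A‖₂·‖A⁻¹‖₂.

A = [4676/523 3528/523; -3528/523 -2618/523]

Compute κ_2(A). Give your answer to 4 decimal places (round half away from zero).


form AᵀA = [34311760/273529 25733232/273529; 25733232/273529 19300708/273529] with trace 53612468/273529 and determinant 153664/273529
eigenvalues of AᵀA: λ = (tr ± √(tr²−4·det))/2 = 196, 784/273529
so κ_2 = √(196 / (784/273529)) = 261.5000

261.5000


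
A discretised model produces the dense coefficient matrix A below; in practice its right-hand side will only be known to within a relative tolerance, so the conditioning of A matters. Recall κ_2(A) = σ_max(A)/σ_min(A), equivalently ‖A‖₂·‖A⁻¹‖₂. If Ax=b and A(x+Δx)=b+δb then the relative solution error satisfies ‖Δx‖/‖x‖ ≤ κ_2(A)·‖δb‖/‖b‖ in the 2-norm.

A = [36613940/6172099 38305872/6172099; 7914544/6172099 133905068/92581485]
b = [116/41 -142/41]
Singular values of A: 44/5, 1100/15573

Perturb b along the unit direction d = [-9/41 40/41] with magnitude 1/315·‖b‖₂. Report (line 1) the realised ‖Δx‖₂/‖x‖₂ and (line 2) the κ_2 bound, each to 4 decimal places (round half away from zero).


from the listed singular values, σ₁ = 44/5, σ_n = 1100/15573
κ_2(A) = (44/5) / (1100/15573) = 124.5840
worst-case relative error ≤ 124.5840 × 1/315 = 0.3955
solve Ax = b  →  x = [41.1640 -38.8900]
2-norm of b is 4.4721; of x, 56.6295
Δx = A⁻¹·δb where δb = 1/315·4.4721·d; ‖Δx‖ = 0.2010
dividing the unrounded norms, ‖Δx‖/‖x‖ = 0.0035
tightness: 0.0035 against a bound of 0.3955 (unrounded ratio ≈ 0.0090)

0.0035
0.3955


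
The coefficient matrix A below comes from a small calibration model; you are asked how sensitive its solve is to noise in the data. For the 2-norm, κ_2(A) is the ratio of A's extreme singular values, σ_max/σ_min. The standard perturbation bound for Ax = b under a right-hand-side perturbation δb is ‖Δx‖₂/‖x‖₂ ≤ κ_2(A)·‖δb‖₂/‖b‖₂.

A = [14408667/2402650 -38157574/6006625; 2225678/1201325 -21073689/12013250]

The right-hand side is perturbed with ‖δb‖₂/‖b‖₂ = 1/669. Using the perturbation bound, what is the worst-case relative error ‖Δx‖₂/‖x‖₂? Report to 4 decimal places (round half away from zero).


0.0991

form AᵀA = [432673969/10982596 -567612864/13728245; -567612864/13728245 11925045769/274564900] with trace 11370947497/137282450 and determinant 68574961/43930384
char-poly roots: 8281/100 and 207025/10982596
σ_max=√(8281/100)=(91/10), σ_min=√(207025/10982596)=(455/3314) → κ = 66.2800
worst-case relative error ≤ 66.2800 × 1/669 = 0.0991


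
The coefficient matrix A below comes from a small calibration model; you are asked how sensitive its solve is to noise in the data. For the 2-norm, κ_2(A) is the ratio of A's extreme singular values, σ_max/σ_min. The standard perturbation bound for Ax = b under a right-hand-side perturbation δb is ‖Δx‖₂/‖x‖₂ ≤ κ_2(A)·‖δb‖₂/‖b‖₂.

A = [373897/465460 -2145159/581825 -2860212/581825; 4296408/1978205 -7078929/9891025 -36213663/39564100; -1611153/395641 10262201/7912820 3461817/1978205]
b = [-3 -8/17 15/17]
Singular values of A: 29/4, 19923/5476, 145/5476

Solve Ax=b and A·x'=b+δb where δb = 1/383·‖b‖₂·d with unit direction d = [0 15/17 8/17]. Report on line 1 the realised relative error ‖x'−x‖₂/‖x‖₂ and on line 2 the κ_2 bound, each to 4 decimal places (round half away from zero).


0.6277
0.7149

largest singular value 29/4, smallest 145/5476
condition number: (29/4) ÷ (145/5476) = 273.8000
bound on ‖Δx‖/‖x‖: κ·ε = 273.8000·1/383 = 0.7149
solve Ax = b  →  x = [0.0478 0.2967 0.3956]
‖b‖ = 3.1623, ‖x‖ = 0.4968
with δb = [0.0000 0.0073 0.0039], A·Δx = δb → ‖Δx‖ = 0.3118
realised ‖Δx‖/‖x‖ = 0.6277
so the bound overstates the realised error by a factor of ≈ 1.1389 (computed from the unrounded values)


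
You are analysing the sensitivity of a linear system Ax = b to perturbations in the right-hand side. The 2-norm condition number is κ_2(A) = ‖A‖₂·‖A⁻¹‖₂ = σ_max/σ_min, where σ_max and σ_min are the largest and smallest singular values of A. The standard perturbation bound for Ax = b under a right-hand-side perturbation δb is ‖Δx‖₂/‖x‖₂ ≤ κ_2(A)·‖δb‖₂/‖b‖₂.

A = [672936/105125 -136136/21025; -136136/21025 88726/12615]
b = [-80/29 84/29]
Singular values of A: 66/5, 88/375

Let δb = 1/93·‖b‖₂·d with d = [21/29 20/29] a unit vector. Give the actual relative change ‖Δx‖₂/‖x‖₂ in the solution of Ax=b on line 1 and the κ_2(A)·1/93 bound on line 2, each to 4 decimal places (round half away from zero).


0.6048
0.6048

σ_max = 66/5, σ_min = 88/375
κ = σ_max/σ_min = (66/5)/(88/375) = 56.2500
perturbation bound = 56.2500·1/93 = 0.6048
solve Ax = b  →  x = [-0.2090 0.2194]
‖b‖₂ = 4.0000 and ‖x‖₂ = 0.3030
Δx = A⁻¹·δb where δb = 1/93·4.0000·d; ‖Δx‖ = 0.1833
realised ‖Δx‖/‖x‖ = 0.6048
tightness: 0.6048 against a bound of 0.6048; the bound is attained (ratio 1)


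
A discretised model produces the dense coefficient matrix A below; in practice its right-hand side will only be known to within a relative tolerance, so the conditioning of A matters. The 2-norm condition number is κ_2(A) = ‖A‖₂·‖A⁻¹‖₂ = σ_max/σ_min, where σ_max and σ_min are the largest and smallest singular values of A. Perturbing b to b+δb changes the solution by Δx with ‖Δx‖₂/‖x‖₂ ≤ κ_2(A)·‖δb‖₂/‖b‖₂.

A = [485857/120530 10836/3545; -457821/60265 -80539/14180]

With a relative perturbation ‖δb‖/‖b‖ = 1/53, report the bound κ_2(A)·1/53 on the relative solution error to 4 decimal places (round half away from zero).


6.6887

form AᵀA = [3717845317/50268100 2788349319/50268100; 2788349319/50268100 8365232857/201072400] with trace 929464565/8042896 and determinant 3418801/32171584
eigenvalues of AᵀA: λ = (tr ± √(tr²−4·det))/2 = 1849/16, 1849/2010724
σ_max=√(1849/16)=(43/4), σ_min=√(1849/2010724)=(43/1418) → κ = 354.5000
κ_2(A)·‖δb‖/‖b‖ = 6.6887


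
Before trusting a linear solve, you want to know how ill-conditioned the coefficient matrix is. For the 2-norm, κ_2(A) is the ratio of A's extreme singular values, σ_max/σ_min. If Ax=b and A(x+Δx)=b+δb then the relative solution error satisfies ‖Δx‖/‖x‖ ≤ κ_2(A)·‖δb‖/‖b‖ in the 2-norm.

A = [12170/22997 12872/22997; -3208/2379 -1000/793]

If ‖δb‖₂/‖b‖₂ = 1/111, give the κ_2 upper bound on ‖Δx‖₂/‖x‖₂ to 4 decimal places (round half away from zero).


0.4122

AᵀA = [59100196/28164249 18744880/9388083; 18744880/9388083 5956736/3129361]; tr = 134020/33489, det = 256/33489
solving λ² − 134020/33489·λ + 256/33489 = 0 gives λ = 4, 64/33489
so κ_2 = √(4 / (64/33489)) = 45.7500
κ_2(A)·‖δb‖/‖b‖ = 0.4122


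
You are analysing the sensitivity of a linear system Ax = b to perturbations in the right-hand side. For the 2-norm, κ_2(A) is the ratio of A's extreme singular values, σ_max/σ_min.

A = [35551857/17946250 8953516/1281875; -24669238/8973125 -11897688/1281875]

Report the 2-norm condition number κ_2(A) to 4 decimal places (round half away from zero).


179.4625

M = AᵀA = [147928790006041/12882715562500 18106558286454/460096984375; 18106558286454/460096984375 8868817140304/65728140625]. tr(M)=3017947119209/20612344900, det(M)=3429742096/5153086225
char-poly roots: 14641/100 and 937024/206123449
κ = σ_max/σ_min = (121/10)/(968/14357) = 179.4625


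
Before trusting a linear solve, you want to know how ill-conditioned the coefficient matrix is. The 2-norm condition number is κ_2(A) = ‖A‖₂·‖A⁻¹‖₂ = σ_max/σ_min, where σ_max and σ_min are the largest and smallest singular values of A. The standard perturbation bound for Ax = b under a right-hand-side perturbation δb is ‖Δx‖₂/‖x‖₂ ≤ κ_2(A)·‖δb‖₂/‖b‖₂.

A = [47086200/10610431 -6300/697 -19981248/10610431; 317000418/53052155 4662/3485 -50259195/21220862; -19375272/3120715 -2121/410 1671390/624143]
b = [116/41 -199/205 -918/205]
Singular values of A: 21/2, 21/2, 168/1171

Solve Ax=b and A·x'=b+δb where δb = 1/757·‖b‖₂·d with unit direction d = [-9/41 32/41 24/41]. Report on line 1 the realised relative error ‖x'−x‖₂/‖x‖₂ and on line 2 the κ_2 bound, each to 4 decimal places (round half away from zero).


from the listed singular values, σ₁ = 21/2, σ_n = 168/1171
condition number: (21/2) ÷ (168/1171) = 73.1875
bound on ‖Δx‖/‖x‖: κ·ε = 73.1875·1/757 = 0.0967
solve Ax = b  →  x = [-10.4080 -0.0336 -25.8677]
‖b‖ = 5.3852, ‖x‖ = 27.8831
with δb = [-0.0016 0.0056 0.0042], A·Δx = δb → ‖Δx‖ = 0.0496
realised ‖Δx‖/‖x‖ = 0.0018
realised/bound (from unrounded values) ≈ 0.0184

0.0018
0.0967


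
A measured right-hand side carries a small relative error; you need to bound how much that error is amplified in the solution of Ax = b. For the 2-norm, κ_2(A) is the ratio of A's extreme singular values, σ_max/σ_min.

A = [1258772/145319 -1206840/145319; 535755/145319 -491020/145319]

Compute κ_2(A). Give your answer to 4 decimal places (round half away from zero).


AᵀA = [1871540368009/21117611761 -1782202820580/21117611761; -1782202820580/21117611761 1697563426000/21117611761]; tr = 4243880849/25110121, det = 45697600/25110121
solving λ² − 4243880849/25110121·λ + 45697600/25110121 = 0 gives λ = 169, 270400/25110121
σ_max=√169=13, σ_min=√(270400/25110121)=(520/5011) → κ = 125.2750

125.2750


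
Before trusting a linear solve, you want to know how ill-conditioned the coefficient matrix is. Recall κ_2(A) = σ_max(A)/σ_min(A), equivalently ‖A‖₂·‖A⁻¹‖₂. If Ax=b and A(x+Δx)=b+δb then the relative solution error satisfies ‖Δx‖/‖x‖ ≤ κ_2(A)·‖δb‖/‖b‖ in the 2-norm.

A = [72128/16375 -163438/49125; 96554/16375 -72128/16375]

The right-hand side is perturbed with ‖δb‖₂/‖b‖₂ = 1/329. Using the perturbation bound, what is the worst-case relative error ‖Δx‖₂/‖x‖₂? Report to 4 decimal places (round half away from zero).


form AᵀA = [581004932/10725625 -1307247872/32176875; -1307247872/32176875 2941360612/96530625] with trace 13072648/154449 and determinant 4477456/96530625
solving λ² − 13072648/154449·λ + 4477456/96530625 = 0 gives λ = 2116/25, 2116/3861225
σ_max=√(2116/25)=(46/5), σ_min=√(2116/3861225)=(46/1965) → κ = 393.0000
κ_2(A)·‖δb‖/‖b‖ = 1.1945

1.1945


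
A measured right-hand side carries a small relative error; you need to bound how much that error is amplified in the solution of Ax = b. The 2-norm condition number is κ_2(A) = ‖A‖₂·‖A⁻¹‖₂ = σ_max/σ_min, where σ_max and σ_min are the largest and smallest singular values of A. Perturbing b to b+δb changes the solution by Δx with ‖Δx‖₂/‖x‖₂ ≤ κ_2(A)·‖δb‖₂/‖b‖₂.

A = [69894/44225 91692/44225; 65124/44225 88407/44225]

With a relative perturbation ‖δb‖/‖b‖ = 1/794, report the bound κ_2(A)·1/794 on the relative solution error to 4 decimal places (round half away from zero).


0.1537

AᵀA = [10851732/2325625 14466276/2325625; 14466276/2325625 19290393/2325625]; tr = 241137/18605, det = 26244/2325625
solving λ² − 241137/18605·λ + 26244/2325625 = 0 gives λ = 324/25, 81/93025
σ_max=√(324/25)=(18/5), σ_min=√(81/93025)=(9/305) → κ = 122.0000
perturbation bound = 122.0000·1/794 = 0.1537


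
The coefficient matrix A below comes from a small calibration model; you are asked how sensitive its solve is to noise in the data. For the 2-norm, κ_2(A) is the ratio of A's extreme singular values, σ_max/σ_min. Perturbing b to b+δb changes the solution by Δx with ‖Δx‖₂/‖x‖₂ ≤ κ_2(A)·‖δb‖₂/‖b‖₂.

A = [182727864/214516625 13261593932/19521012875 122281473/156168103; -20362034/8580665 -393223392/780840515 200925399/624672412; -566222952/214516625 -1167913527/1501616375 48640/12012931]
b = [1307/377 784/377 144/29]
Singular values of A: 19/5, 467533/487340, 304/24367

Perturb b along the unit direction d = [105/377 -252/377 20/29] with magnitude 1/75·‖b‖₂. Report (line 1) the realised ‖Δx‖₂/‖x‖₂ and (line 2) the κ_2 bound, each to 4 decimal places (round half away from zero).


largest singular value 19/5, smallest 304/24367
κ = σ_max/σ_min = (19/5)/(304/24367) = 304.5875
worst-case relative error ≤ 304.5875 × 1/75 = 4.0612
solve Ax = b  →  x = [57.8488 -202.0981 116.8384]
2-norm of b is 6.4031; of x, 240.5023
with δb = [0.0238 -0.0571 0.0589], A·Δx = δb → ‖Δx‖ = 6.8432
realised ‖Δx‖/‖x‖ = 0.0285
realised/bound (from unrounded values) ≈ 0.0070

0.0285
4.0612


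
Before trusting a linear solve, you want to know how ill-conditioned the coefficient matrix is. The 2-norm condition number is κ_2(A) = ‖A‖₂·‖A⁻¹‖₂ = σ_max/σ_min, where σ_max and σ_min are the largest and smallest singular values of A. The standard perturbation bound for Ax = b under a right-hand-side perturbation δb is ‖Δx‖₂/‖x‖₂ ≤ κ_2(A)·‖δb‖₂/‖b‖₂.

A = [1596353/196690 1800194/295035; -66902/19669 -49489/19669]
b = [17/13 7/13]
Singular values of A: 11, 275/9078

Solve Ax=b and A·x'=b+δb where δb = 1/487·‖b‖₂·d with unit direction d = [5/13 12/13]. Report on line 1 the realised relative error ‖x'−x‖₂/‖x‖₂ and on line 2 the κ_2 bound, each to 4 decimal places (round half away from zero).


0.0029
0.7456

largest singular value 11, smallest 275/9078
κ_2(A) = 11 / (275/9078) = 363.1200
perturbation bound = 363.1200·1/487 = 0.7456
solve Ax = b  →  x = [-19.7338 26.4633]
2-norm of b is 1.4142; of x, 33.0110
δb = ε·‖b‖·d = [0.0011 0.0027]; solving A·Δx = δb gives ‖Δx‖ = 0.0959
relative error = 0.0029
realised/bound (from unrounded values) ≈ 0.0039
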